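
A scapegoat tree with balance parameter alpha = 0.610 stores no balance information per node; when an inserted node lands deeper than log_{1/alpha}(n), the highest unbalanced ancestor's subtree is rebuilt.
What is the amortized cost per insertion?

Search/insert path is O(log n). A rebuild of a subtree of size s costs O(s), but with alpha = 0.610 at least Omega(s) insertions must have occurred in that subtree since its last rebuild. Charging O(1) of the rebuild to each such insertion gives O(log n) amortized.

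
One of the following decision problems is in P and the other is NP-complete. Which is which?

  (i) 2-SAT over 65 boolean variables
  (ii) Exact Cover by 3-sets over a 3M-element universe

(i) is P: 2-SAT is solvable in linear time via implication-graph SCCs.
(ii) is NP-complete: one of Karp's 21 NP-complete problems.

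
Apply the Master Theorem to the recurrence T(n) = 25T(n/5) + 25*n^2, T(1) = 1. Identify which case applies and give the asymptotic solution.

a=25, b=5, f(n)=25*n^2.
log_5(25) = 2, so n^(log_b(a)) = n^2.
f(n) = Theta(n^2), so Case 2 applies.
T(n) = Theta(n^2 log n).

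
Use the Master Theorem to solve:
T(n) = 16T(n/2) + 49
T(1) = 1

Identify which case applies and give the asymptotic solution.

a=16, b=2, f(n)=49.
log_2(16) = 4 > 0.
Since f(n) = O(n^0) is polynomially smaller than n^4, Case 1 applies.
T(n) = Theta(n^4).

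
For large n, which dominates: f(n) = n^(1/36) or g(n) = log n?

f(n) = n^(1/36) grows faster: any positive power of n dominates log n.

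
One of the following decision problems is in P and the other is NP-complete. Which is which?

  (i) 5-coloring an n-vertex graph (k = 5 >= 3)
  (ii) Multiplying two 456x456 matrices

(i) is NP-complete: graph k-coloring for k>=3 is NP-complete by reduction from 3-SAT.
(ii) is P: the schoolbook algorithm runs in O(n^3).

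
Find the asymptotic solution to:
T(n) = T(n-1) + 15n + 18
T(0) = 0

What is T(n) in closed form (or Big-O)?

Dominant term in sum is 15*sum(i, i=1..n) = 15*n*(n+1)/2 = O(n^2).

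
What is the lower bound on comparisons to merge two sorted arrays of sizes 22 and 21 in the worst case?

Adversary: with |22 - 21| <= 1 the inputs can be fully interleaved so that every adjacent pair in the merged output comes from different arrays. Then each of the 42 adjacent pairs must be directly compared, or the algorithm cannot determine their relative order. Standard merge meets this bound.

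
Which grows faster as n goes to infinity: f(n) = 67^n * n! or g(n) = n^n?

f(n) = 67^n * n! grows faster: by Stirling n! ~ sqrt(2 pi n)(n/e)^n, so 67^n n! / n^n ~ (67/e)^n sqrt(2 pi n) -> infinity since 67/e > 1.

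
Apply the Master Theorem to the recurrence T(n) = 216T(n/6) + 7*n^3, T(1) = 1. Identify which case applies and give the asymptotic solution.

a=216, b=6, f(n)=7*n^3.
log_6(216) = 3, so n^(log_b(a)) = n^3.
f(n) = Theta(n^3), so Case 2 applies.
T(n) = Theta(n^3 log n).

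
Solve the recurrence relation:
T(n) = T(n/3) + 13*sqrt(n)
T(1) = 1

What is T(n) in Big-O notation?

Each level contributes sqrt(n/3^k). Geometric series with ratio 1/sqrt(3) < 1 sums to O(sqrt(n)).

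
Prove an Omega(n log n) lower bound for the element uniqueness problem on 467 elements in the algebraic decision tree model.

In the algebraic decision tree model, element uniqueness on 467 elements is equivalent to determining which cell of an arrangement of C(467,2) = 108811 hyperplanes x_i = x_j contains the input point. Ben-Or's theorem shows this requires Omega(n log n).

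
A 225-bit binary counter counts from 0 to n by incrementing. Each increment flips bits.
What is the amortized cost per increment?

Bit i flips every 2^i increments. Total flips over n increments: sum_{i=0}^{225} n/2^i < 2n. Amortized cost: 2n/n = O(1).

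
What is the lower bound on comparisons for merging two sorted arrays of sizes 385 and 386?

Adversary argument: with sizes 385 and 386 (differing by at most 1), interleave the two arrays so that every consecutive pair in the output comes from different inputs. Then each of the 770 adjacent output pairs must be directly compared, or the algorithm cannot determine their relative order. So 770 comparisons are necessary; standard merge achieves this.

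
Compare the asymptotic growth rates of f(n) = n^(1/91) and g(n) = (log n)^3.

f(n) = n^(1/91) grows faster: any positive power of n dominates any polylog.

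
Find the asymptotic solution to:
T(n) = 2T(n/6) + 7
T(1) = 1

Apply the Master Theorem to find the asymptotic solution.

a=2, b=6, f(n)=7. log_6(2) = 0.3869. Case 1 of Master Theorem: T(n) = O(n^0.3869).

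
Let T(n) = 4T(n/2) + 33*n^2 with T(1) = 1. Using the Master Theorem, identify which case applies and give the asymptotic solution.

a=4, b=2, f(n)=33*n^2.
log_2(4) = 2, so n^(log_b(a)) = n^2.
f(n) = Theta(n^2), so Case 2 applies.
T(n) = Theta(n^2 log n).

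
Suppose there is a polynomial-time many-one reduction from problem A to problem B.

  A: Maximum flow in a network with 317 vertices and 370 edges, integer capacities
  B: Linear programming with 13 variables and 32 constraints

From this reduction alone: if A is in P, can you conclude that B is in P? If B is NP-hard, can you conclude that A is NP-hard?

A poly-time reduction A <=_p B transfers tractability DOWN (B easy => A easy) and hardness UP (A hard => B hard), not the reverse.
From A in P, the reduction alone does NOT give B in P: any problem in P trivially reduces to SAT, yet SAT is not known to be in P.
From B NP-hard, the reduction alone does NOT give A NP-hard: again, easy problems reduce to hard ones.
(Here in fact A is P and B is P.)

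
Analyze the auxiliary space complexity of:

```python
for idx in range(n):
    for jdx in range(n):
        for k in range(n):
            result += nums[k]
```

Space complexity: O(1).
Only a constant amount of auxiliary storage is used; nothing grows with n.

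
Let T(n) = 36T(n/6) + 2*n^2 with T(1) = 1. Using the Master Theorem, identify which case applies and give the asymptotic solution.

a=36, b=6, f(n)=2*n^2.
log_6(36) = 2, so n^(log_b(a)) = n^2.
f(n) = Theta(n^2), so Case 2 applies.
T(n) = Theta(n^2 log n).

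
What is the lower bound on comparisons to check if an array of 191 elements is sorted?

To verify 191 elements are sorted, we must compare each consecutive pair. Skipping any pair allows an adversary to swap them. Therefore 190 comparisons are necessary and sufficient.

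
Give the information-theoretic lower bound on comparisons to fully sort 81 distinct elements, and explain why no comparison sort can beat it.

A comparison sort is a binary decision tree whose leaves are the 81! = 5797126020747367985879734231578109105412357244731625958745865049716390179693892056256184534249745940480000000000000000000 possible output permutations. A binary tree with L leaves has height >= ceil(log_2(L)). So any comparison sort needs >= ceil(log_2(81!)) = 402 comparisons in the worst case.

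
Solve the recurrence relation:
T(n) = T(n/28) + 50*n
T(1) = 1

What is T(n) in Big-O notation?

Geometric series: 50*n*(1 + 1/28 + 1/28^2 + ...) = O(n). T(n) = O(n).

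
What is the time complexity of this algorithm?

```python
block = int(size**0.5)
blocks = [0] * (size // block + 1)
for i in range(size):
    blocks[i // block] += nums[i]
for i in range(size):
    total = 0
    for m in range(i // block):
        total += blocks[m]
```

Time complexity: O(n * sqrt(n)).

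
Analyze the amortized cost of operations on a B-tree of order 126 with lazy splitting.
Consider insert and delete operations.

In a B-tree of order 126, a node splits when it has 126 keys. With lazy splitting, we use potential Phi = number of full nodes + number of near-empty nodes. Each split costs O(1) but reduces potential. Between splits, at least 63 insertions must occur in that node. Amortized structural cost is O(1) per operation, plus O(log_126 n) traversal.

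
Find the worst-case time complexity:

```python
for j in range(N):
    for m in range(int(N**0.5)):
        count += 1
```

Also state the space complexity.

Time complexity: O(n * sqrt(n)).
Space complexity: O(1).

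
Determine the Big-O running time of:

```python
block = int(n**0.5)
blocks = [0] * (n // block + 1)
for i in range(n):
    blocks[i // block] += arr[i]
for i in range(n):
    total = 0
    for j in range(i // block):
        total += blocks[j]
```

Time complexity: O(n * sqrt(n)).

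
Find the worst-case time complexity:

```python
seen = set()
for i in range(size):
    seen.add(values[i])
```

Time complexity: O(n).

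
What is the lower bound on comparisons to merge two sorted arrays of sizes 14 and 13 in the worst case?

Adversary: with |14 - 13| <= 1 the inputs can be fully interleaved so that every adjacent pair in the merged output comes from different arrays. Then each of the 26 adjacent pairs must be directly compared, or the algorithm cannot determine their relative order. Standard merge meets this bound.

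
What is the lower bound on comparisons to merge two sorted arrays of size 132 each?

To merge two sorted arrays of size 132, we need at least 263 comparisons in the worst case. An adversary can force every element to be compared.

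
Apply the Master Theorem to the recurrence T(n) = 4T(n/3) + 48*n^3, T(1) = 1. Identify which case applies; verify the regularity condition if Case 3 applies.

a=4, b=3, f(n)=48*n^3.
log_3(4) = 1.262 < 3.
f(n) = Omega(n^(1.262+epsilon)) for some epsilon > 0, so Case 3 is the candidate.
Regularity: a*f(n/b) = 4*48*(n/3)^3 = (4/27)*48*n^3 <= c*f(n) with c = 4/27 < 1. Satisfied.
Case 3: T(n) = Theta(n^3).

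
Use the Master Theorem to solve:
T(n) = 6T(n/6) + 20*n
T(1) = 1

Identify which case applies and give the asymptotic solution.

a=6, b=6, f(n)=20*n.
log_6(6) = 1, so n^(log_b(a)) = n.
f(n) = Theta(n), so Case 2 applies.
T(n) = Theta(n log n).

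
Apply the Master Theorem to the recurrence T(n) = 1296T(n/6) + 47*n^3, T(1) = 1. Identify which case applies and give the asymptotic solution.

a=1296, b=6, f(n)=47*n^3.
log_6(1296) = 4 > 3.
Since f(n) = O(n^3) is polynomially smaller than n^4, Case 1 applies.
T(n) = Theta(n^4).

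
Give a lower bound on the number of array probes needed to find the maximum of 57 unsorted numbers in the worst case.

Adversary: any unprobed cell could hold a value larger than everything seen so far. If fewer than 57 cells are probed, the adversary places the max in an unprobed cell. So all 57 cells must be examined; together with 57-1 comparisons this is tight.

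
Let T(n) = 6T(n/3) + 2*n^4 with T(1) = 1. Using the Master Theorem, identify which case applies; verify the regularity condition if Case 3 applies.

a=6, b=3, f(n)=2*n^4.
log_3(6) = 1.631 < 4.
f(n) = Omega(n^(1.631+epsilon)) for some epsilon > 0, so Case 3 is the candidate.
Regularity: a*f(n/b) = 6*2*(n/3)^4 = (6/81)*2*n^4 <= c*f(n) with c = 6/81 < 1. Satisfied.
Case 3: T(n) = Theta(n^4).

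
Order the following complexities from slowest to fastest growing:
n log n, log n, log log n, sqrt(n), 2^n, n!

Ordered by growth rate: log log n < log n < sqrt(n) < n log n < 2^n < n!.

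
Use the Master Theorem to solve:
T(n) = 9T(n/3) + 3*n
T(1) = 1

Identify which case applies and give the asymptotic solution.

a=9, b=3, f(n)=3*n.
log_3(9) = 2 > 1.
Since f(n) = O(n^1) is polynomially smaller than n^2, Case 1 applies.
T(n) = Theta(n^2).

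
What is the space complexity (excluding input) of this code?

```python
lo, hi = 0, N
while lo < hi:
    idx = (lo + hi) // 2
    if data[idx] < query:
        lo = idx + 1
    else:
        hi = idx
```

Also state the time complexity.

Space complexity: O(1).
Only a constant amount of auxiliary storage is used; nothing grows with n.
Time complexity: O(log n).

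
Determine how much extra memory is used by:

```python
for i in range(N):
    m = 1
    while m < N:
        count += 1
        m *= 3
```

Space complexity: O(1).
Only a constant amount of auxiliary storage is used; nothing grows with n.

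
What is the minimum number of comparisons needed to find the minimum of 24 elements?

Finding the minimum requires 23 comparisons, identical reasoning to finding the maximum. Each comparison eliminates one candidate.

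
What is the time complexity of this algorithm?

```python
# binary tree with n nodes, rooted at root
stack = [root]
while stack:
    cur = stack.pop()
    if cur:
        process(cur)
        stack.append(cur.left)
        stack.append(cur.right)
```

Time complexity: O(n).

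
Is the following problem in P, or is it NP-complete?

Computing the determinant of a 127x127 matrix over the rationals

This problem is in P: Gaussian elimination runs in O(n^3).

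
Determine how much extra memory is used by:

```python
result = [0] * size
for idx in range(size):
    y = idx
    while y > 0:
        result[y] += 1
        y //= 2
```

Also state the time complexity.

Space complexity: O(n).
Auxiliary storage grows linearly with the input size n in the worst case.
Time complexity: O(n log n).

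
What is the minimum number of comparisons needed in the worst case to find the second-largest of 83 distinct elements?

Lower bound: finding the max needs 83-1 comparisons. By the adversary weight-doubling argument, the max must personally win >= ceil(log_2(83)) = 7 comparisons; the 2nd-largest is among those 7 losers, needing 7-1 more comparisons. Total >= 83-1 + 7-1 = 88. A balanced knockout tournament achieves this.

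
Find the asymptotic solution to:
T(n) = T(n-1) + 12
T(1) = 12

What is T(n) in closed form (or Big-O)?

Unrolling: T(n) = T(n-1) + 12 = T(n-2) + 2*12 = ... = T(1) + (n-1)*12 = 12 + (n-1)*12 = 12n.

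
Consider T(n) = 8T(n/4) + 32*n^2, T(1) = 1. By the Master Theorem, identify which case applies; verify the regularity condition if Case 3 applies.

a=8, b=4, f(n)=32*n^2.
log_4(8) = 1.5 < 2.
f(n) = Omega(n^(1.5+epsilon)) for some epsilon > 0, so Case 3 is the candidate.
Regularity: a*f(n/b) = 8*32*(n/4)^2 = (8/16)*32*n^2 <= c*f(n) with c = 8/16 < 1. Satisfied.
Case 3: T(n) = Theta(n^2).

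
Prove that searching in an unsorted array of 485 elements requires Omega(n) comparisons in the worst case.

An adversary can always place the target in the last position checked. Until all 485 positions are examined, the target might be in any unchecked position. Therefore 485 comparisons are necessary.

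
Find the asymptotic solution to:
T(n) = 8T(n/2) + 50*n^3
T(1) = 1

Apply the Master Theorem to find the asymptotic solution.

a=8, b=2, f(n)=50*n^3. log_2(8) = 3. Case 2: T(n) = O(n^3 log n).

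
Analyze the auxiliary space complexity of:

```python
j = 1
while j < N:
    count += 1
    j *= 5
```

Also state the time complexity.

Space complexity: O(1).
Only a constant amount of auxiliary storage is used; nothing grows with n.
Time complexity: O(log n).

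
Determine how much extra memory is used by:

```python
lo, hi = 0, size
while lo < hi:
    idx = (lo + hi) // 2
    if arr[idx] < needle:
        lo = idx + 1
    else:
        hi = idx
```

Space complexity: O(1).
Only a constant amount of auxiliary storage is used; nothing grows with n.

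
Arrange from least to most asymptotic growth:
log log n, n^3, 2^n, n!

Ordered by growth rate: log log n < n^3 < 2^n < n!.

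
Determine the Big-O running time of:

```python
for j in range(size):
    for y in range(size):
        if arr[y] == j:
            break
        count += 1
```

Time complexity: O(n^2).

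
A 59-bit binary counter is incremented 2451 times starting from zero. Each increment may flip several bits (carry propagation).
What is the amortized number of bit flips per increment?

Bit i flips on every 2^i-th increment, so over 2451 increments bit i flips floor(2451/2^i) times. Summing over i: total flips < 2 * 2451. Amortized: < 2 = O(1) per increment.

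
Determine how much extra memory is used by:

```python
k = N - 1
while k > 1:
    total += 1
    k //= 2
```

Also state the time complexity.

Space complexity: O(1).
Only a constant amount of auxiliary storage is used; nothing grows with n.
Time complexity: O(log n).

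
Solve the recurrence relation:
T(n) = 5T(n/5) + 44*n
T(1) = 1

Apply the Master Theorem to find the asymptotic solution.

a=5, b=5, f(n)=44*n. log_5(5) = 1. Case 2: T(n) = O(n log n).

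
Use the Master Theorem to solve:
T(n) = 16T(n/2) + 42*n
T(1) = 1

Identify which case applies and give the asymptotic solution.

a=16, b=2, f(n)=42*n.
log_2(16) = 4 > 1.
Since f(n) = O(n^1) is polynomially smaller than n^4, Case 1 applies.
T(n) = Theta(n^4).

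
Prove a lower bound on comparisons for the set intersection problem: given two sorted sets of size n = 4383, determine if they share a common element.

For two sorted arrays of size n = 4383, any correct algorithm must examine Omega(n) elements. If fewer are examined, an adversary places a common element in an unexamined gap. A merge-based scan achieves O(n), so the bound is tight.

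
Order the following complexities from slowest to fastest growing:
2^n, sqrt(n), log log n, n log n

Ordered by growth rate: log log n < sqrt(n) < n log n < 2^n.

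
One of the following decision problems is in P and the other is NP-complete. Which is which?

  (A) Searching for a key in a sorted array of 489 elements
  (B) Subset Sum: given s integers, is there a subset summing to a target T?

(A) is P: binary search runs in O(log n).
(B) is NP-complete: one of Karp's 21 NP-complete problems.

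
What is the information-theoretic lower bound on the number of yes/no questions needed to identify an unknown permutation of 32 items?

There are 32! = 263130836933693530167218012160000000 permutations. Each yes/no question gives at most 1 bit, so at least ceil(log_2(263130836933693530167218012160000000)) = 118 questions are needed.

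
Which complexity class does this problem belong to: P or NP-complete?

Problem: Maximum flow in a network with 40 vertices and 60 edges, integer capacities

This problem is in P: Edmonds-Karp / push-relabel run in polynomial time.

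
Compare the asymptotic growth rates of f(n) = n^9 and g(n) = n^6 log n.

f(n) = n^9 grows faster: n^9 / (n^6 log n) = n^3/log n -> infinity.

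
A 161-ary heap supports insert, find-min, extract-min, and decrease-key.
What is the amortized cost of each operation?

The 161-ary heap has height O(log_161 n). Insert sifts up: O(log_161 n). Find-min reads the root: O(1). Extract-min sifts down comparing 161 children per level: O(161 * log_161 n). Decrease-key sifts up: O(log_161 n).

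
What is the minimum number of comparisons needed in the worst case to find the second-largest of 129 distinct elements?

Lower bound: finding the max needs 129-1 comparisons. By the adversary weight-doubling argument, the max must personally win >= ceil(log_2(129)) = 8 comparisons; the 2nd-largest is among those 8 losers, needing 8-1 more comparisons. Total >= 129-1 + 8-1 = 135. A balanced knockout tournament achieves this.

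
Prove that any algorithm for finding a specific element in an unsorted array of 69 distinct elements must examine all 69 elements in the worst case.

Adversary argument: if the algorithm examines fewer than 69 elements, the adversary places the target in an unexamined position. The algorithm cannot distinguish 'not present' from 'in unexamined position'.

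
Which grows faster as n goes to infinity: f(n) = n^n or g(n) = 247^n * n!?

g(n) = 247^n * n! grows faster: by Stirling n! ~ sqrt(2 pi n)(n/e)^n, so 247^n n! / n^n ~ (247/e)^n sqrt(2 pi n) -> infinity since 247/e > 1.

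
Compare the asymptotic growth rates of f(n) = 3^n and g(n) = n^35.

f(n) = 3^n grows faster: any exponential with base > 1 dominates every polynomial.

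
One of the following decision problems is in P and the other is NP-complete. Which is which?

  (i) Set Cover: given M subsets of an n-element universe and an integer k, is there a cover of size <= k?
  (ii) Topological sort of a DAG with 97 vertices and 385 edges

(i) is NP-complete: one of Karp's 21 NP-complete problems (with k part of the input).
(ii) is P: DFS-based topological sort runs in O(V+E).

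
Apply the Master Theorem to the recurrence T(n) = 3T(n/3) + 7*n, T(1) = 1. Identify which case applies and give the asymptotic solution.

a=3, b=3, f(n)=7*n.
log_3(3) = 1, so n^(log_b(a)) = n.
f(n) = Theta(n), so Case 2 applies.
T(n) = Theta(n log n).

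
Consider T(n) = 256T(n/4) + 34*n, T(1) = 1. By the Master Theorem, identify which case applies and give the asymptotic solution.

a=256, b=4, f(n)=34*n.
log_4(256) = 4 > 1.
Since f(n) = O(n^1) is polynomially smaller than n^4, Case 1 applies.
T(n) = Theta(n^4).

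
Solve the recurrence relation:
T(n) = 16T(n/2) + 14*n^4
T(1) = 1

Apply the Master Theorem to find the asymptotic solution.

a=16, b=2, f(n)=14*n^4. log_2(16) = 4. Case 2: T(n) = O(n^4 log n).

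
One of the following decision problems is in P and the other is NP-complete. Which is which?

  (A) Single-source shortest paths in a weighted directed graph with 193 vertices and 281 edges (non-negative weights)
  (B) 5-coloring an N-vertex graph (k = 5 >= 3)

(A) is P: Dijkstra's algorithm runs in O((V+E) log V).
(B) is NP-complete: graph k-coloring for k>=3 is NP-complete by reduction from 3-SAT.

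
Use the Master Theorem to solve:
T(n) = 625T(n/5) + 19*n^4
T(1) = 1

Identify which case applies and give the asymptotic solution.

a=625, b=5, f(n)=19*n^4.
log_5(625) = 4, so n^(log_b(a)) = n^4.
f(n) = Theta(n^4), so Case 2 applies.
T(n) = Theta(n^4 log n).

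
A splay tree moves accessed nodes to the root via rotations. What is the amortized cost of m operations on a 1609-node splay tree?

Using a potential function Phi = sum of log(size of subtree) for each node, each splay operation has amortized cost O(log n) where n = 1609. Bad individual operations (O(n)) are offset by decreased potential.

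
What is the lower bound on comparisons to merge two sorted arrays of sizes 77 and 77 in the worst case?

Adversary: with |77 - 77| <= 1 the inputs can be fully interleaved so that every adjacent pair in the merged output comes from different arrays. Then each of the 153 adjacent pairs must be directly compared, or the algorithm cannot determine their relative order. Standard merge meets this bound.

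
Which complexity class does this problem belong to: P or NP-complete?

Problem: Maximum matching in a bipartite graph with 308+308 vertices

This problem is in P: Hopcroft-Karp runs in O(E sqrt(V)).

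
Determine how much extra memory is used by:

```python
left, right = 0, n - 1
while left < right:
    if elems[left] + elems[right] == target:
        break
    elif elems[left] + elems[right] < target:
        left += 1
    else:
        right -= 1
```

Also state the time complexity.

Space complexity: O(1).
Only a constant amount of auxiliary storage is used; nothing grows with n.
Time complexity: O(n).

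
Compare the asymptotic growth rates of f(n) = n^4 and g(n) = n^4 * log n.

g(n) = n^4 * log n grows faster: extra log n factor -> infinity.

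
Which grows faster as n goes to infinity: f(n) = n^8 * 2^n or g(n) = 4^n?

g(n) = 4^n grows faster: 4^n / (n^8 2^n) = (4/2)^n / n^8 -> infinity since 4/2 > 1.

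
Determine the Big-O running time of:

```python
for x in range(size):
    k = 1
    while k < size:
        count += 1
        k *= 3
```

Time complexity: O(n log n).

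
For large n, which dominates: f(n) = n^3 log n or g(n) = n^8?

g(n) = n^8 grows faster: n^8 / (n^3 log n) = n^5/log n -> infinity.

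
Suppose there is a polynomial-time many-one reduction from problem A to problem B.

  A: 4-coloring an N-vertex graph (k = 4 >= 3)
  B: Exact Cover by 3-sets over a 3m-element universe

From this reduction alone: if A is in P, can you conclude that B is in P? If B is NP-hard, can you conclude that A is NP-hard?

A poly-time reduction A <=_p B transfers tractability DOWN (B easy => A easy) and hardness UP (A hard => B hard), not the reverse.
From A in P, the reduction alone does NOT give B in P: any problem in P trivially reduces to SAT, yet SAT is not known to be in P.
From B NP-hard, the reduction alone does NOT give A NP-hard: again, easy problems reduce to hard ones.
(Here in fact A is NP-complete and B is NP-complete.)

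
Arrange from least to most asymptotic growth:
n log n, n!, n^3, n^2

Ordered by growth rate: n log n < n^2 < n^3 < n!.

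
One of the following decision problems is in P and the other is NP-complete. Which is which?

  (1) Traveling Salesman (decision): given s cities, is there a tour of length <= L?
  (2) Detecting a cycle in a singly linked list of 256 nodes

(1) is NP-complete: reduces from Hamiltonian Cycle.
(2) is P: Floyd's tortoise-and-hare runs in O(n) time, O(1) space.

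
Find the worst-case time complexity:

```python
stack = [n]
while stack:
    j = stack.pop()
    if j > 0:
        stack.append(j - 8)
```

Time complexity: O(n).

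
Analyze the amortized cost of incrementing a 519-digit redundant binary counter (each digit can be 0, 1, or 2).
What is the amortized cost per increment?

A redundant counter on 519 digits allows digit values 0, 1, 2. Increment adds 1 to the least significant digit and carries any 2 to a 0 plus +1 on the next digit. With potential Phi = (number of 2-digits), each increment does O(1) actual work plus a chain of carries, each of which decreases Phi by 1. Amortized O(1).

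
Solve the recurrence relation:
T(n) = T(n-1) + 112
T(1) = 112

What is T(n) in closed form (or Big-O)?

Unrolling: T(n) = T(n-1) + 112 = T(n-2) + 2*112 = ... = T(1) + (n-1)*112 = 112 + (n-1)*112 = 112n.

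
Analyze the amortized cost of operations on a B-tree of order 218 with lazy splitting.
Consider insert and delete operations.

In a B-tree of order 218, a node splits when it has 218 keys. With lazy splitting, we use potential Phi = number of full nodes + number of near-empty nodes. Each split costs O(1) but reduces potential. Between splits, at least 109 insertions must occur in that node. Amortized structural cost is O(1) per operation, plus O(log_218 n) traversal.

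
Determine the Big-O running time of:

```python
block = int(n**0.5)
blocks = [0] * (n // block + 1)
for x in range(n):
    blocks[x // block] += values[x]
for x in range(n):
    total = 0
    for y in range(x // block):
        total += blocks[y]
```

Time complexity: O(n * sqrt(n)).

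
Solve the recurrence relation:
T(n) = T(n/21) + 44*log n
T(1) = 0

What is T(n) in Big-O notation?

Each of the log_21(n) levels adds O(log n). T(n) = O(log^2 n).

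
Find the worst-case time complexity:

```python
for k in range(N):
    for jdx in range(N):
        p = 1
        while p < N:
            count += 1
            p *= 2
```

Time complexity: O(n^2 log n).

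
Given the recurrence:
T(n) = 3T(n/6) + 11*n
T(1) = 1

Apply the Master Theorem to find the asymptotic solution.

a=3, b=6, f(n)=11*n. log_6(3) = 0.6131 < 1. Case 3: T(n) = O(n).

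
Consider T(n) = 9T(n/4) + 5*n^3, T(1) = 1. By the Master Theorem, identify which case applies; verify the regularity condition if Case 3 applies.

a=9, b=4, f(n)=5*n^3.
log_4(9) = 1.585 < 3.
f(n) = Omega(n^(1.585+epsilon)) for some epsilon > 0, so Case 3 is the candidate.
Regularity: a*f(n/b) = 9*5*(n/4)^3 = (9/64)*5*n^3 <= c*f(n) with c = 9/64 < 1. Satisfied.
Case 3: T(n) = Theta(n^3).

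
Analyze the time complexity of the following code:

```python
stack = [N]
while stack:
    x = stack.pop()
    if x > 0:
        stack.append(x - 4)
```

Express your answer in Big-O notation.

Time complexity: O(n).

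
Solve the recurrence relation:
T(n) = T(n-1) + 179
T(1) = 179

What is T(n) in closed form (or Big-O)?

Unrolling: T(n) = T(n-1) + 179 = T(n-2) + 2*179 = ... = T(1) + (n-1)*179 = 179 + (n-1)*179 = 179n.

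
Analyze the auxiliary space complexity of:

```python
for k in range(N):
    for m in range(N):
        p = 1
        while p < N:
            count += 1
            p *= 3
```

Space complexity: O(1).
Only a constant amount of auxiliary storage is used; nothing grows with n.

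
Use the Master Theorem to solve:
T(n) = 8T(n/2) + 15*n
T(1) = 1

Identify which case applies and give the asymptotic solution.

a=8, b=2, f(n)=15*n.
log_2(8) = 3 > 1.
Since f(n) = O(n^1) is polynomially smaller than n^3, Case 1 applies.
T(n) = Theta(n^3).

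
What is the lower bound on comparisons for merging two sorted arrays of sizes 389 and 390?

Adversary argument: with sizes 389 and 390 (differing by at most 1), interleave the two arrays so that every consecutive pair in the output comes from different inputs. Then each of the 778 adjacent output pairs must be directly compared, or the algorithm cannot determine their relative order. So 778 comparisons are necessary; standard merge achieves this.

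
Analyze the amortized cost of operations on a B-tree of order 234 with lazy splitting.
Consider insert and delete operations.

In a B-tree of order 234, a node splits when it has 234 keys. With lazy splitting, we use potential Phi = number of full nodes + number of near-empty nodes. Each split costs O(1) but reduces potential. Between splits, at least 117 insertions must occur in that node. Amortized structural cost is O(1) per operation, plus O(log_234 n) traversal.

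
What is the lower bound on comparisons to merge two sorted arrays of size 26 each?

To merge two sorted arrays of size 26, we need at least 51 comparisons in the worst case. An adversary can force every element to be compared.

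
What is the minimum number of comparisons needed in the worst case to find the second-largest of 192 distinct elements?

Lower bound: finding the max needs 192-1 comparisons. By the adversary weight-doubling argument, the max must personally win >= ceil(log_2(192)) = 8 comparisons; the 2nd-largest is among those 8 losers, needing 8-1 more comparisons. Total >= 192-1 + 8-1 = 198. A balanced knockout tournament achieves this.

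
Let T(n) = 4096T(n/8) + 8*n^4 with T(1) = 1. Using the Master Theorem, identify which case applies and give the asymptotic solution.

a=4096, b=8, f(n)=8*n^4.
log_8(4096) = 4, so n^(log_b(a)) = n^4.
f(n) = Theta(n^4), so Case 2 applies.
T(n) = Theta(n^4 log n).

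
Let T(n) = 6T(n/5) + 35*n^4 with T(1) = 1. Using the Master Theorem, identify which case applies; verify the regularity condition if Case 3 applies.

a=6, b=5, f(n)=35*n^4.
log_5(6) = 1.113 < 4.
f(n) = Omega(n^(1.113+epsilon)) for some epsilon > 0, so Case 3 is the candidate.
Regularity: a*f(n/b) = 6*35*(n/5)^4 = (6/625)*35*n^4 <= c*f(n) with c = 6/625 < 1. Satisfied.
Case 3: T(n) = Theta(n^4).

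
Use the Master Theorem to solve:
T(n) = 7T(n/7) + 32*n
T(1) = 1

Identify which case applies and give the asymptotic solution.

a=7, b=7, f(n)=32*n.
log_7(7) = 1, so n^(log_b(a)) = n.
f(n) = Theta(n), so Case 2 applies.
T(n) = Theta(n log n).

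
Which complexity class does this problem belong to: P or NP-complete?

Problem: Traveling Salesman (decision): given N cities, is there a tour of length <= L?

This problem is NP-complete: reduces from Hamiltonian Cycle.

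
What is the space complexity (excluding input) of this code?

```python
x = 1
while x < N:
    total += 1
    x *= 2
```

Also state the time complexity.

Space complexity: O(1).
Only a constant amount of auxiliary storage is used; nothing grows with n.
Time complexity: O(log n).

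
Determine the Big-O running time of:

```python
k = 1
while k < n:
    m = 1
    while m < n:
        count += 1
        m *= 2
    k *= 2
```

Time complexity: O(log^2 n).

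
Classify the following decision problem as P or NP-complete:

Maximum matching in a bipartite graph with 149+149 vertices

This problem is in P: Hopcroft-Karp runs in O(E sqrt(V)).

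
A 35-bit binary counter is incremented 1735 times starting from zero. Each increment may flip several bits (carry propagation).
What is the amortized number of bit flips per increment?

Bit i flips on every 2^i-th increment, so over 1735 increments bit i flips floor(1735/2^i) times. Summing over i: total flips < 2 * 1735. Amortized: < 2 = O(1) per increment.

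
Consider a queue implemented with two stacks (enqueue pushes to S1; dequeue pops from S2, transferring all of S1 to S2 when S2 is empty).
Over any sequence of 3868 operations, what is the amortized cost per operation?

Each element is pushed to S1 once, popped once, pushed to S2 once, and popped once: 4 unit operations over its lifetime. Over 3868 operations the total work is O(3868). Amortized O(1) per enqueue/dequeue.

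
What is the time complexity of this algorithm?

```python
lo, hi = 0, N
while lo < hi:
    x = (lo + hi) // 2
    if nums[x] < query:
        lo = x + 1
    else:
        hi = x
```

Time complexity: O(log n).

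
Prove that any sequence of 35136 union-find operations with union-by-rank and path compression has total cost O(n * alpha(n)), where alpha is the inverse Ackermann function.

Using Tarjan's analysis with rank-based potential function. Union-by-rank keeps tree height O(log n). Path compression flattens paths during find. For n = 35136 operations, total cost is O(n * alpha(n)), effectively O(n) since alpha grows incredibly slowly.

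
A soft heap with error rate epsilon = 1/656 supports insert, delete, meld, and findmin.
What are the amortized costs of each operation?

Soft heaps (Chazelle) allow up to an epsilon = 1/656 fraction of elements to have corrupted (raised) keys. Insert is O(log(1/epsilon)) = O(log 656) amortized -- the structure maintains heap-ordered binary trees of rank bounded by O(log(1/epsilon)). Meld concatenates root lists: O(1) amortized. Delete and findmin are O(1) amortized.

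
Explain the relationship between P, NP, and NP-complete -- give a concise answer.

P: solvable in polynomial time. NP: verifiable in polynomial time. NP-complete: in NP and at least as hard as every problem in NP (via polynomial reduction). P is a subset of NP. If any NP-complete problem is in P, then P = NP.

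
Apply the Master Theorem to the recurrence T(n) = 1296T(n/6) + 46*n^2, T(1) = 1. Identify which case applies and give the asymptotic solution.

a=1296, b=6, f(n)=46*n^2.
log_6(1296) = 4 > 2.
Since f(n) = O(n^2) is polynomially smaller than n^4, Case 1 applies.
T(n) = Theta(n^4).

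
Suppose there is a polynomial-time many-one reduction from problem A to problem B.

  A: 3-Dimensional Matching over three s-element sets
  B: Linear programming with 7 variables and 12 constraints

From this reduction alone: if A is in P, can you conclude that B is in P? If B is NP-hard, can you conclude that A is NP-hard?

A poly-time reduction A <=_p B transfers tractability DOWN (B easy => A easy) and hardness UP (A hard => B hard), not the reverse.
From A in P, the reduction alone does NOT give B in P: any problem in P trivially reduces to SAT, yet SAT is not known to be in P.
From B NP-hard, the reduction alone does NOT give A NP-hard: again, easy problems reduce to hard ones.
(Here in fact A is NP-complete and B is in P, so no such reduction is known -- its existence would imply P = NP; the analysis concerns only what the assumed reduction would or would not let you conclude.)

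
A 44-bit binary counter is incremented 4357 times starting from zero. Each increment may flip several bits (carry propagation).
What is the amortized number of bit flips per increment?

Bit i flips on every 2^i-th increment, so over 4357 increments bit i flips floor(4357/2^i) times. Summing over i: total flips < 2 * 4357. Amortized: < 2 = O(1) per increment.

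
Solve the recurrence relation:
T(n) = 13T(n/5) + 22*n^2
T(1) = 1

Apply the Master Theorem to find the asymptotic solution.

a=13, b=5, f(n)=22*n^2. log_5(13) = 1.594 < 2. Case 3: T(n) = O(n^2).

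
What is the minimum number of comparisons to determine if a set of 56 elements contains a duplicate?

Determining if 56 elements are all distinct requires Omega(n log n) comparisons in the comparison model. This follows from the element distinctness lower bound.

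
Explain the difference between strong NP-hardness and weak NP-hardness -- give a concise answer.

A problem is strongly NP-hard if it remains NP-hard even when all numbers in the input are bounded by a polynomial in the input length. A weakly NP-hard problem admits a pseudopolynomial algorithm. Subset Sum is weakly NP-hard (has O(nW) DP). 3-SAT is strongly NP-hard (no numeric parameters).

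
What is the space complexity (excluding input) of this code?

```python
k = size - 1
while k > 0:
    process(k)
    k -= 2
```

Space complexity: O(1).
Only a constant amount of auxiliary storage is used; nothing grows with n.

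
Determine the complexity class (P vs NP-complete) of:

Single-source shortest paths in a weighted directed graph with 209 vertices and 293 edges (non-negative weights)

This problem is in P: Dijkstra's algorithm runs in O((V+E) log V).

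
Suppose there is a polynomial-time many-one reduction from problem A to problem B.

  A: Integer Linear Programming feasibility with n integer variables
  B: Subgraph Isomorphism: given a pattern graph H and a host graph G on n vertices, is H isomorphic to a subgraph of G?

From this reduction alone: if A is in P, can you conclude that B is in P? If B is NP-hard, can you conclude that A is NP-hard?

A poly-time reduction A <=_p B transfers tractability DOWN (B easy => A easy) and hardness UP (A hard => B hard), not the reverse.
From A in P, the reduction alone does NOT give B in P: any problem in P trivially reduces to SAT, yet SAT is not known to be in P.
From B NP-hard, the reduction alone does NOT give A NP-hard: again, easy problems reduce to hard ones.
(Here in fact A is NP-complete and B is NP-complete.)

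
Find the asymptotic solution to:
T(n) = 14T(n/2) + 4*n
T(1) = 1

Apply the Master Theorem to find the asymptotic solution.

a=14, b=2, f(n)=4*n. log_2(14) = 3.807. Case 1 of Master Theorem: T(n) = O(n^3.807).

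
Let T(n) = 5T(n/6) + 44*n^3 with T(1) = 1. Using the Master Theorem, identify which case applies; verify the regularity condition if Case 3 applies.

a=5, b=6, f(n)=44*n^3.
log_6(5) = 0.8982 < 3.
f(n) = Omega(n^(0.8982+epsilon)) for some epsilon > 0, so Case 3 is the candidate.
Regularity: a*f(n/b) = 5*44*(n/6)^3 = (5/216)*44*n^3 <= c*f(n) with c = 5/216 < 1. Satisfied.
Case 3: T(n) = Theta(n^3).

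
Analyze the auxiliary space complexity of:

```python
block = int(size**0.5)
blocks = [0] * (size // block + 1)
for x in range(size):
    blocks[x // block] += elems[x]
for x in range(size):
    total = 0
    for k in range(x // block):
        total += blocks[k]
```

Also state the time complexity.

Space complexity: O(sqrt(n)).
Storage scales with sqrt(n).
Time complexity: O(n * sqrt(n)).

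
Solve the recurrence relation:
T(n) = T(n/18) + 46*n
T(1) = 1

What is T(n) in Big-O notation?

Geometric series: 46*n*(1 + 1/18 + 1/18^2 + ...) = O(n). T(n) = O(n).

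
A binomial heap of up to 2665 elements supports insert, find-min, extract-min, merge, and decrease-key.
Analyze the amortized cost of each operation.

A binomial heap with n <= 2665 elements has at most floor(log_2 2665) + 1 = 12 trees. Using potential Phi = number of trees: Insert adds one tree, but cascading merges reduce count -- amortized O(1). Find-min reads the cached minimum pointer: O(1). Extract-min creates O(log n) new trees: O(log n). Merge combines tree lists: O(log n). Decrease-key sifts the element up its tree of height <= log n: O(log n).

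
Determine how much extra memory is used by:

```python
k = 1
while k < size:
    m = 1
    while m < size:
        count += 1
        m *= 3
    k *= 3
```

Space complexity: O(1).
Only a constant amount of auxiliary storage is used; nothing grows with n.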